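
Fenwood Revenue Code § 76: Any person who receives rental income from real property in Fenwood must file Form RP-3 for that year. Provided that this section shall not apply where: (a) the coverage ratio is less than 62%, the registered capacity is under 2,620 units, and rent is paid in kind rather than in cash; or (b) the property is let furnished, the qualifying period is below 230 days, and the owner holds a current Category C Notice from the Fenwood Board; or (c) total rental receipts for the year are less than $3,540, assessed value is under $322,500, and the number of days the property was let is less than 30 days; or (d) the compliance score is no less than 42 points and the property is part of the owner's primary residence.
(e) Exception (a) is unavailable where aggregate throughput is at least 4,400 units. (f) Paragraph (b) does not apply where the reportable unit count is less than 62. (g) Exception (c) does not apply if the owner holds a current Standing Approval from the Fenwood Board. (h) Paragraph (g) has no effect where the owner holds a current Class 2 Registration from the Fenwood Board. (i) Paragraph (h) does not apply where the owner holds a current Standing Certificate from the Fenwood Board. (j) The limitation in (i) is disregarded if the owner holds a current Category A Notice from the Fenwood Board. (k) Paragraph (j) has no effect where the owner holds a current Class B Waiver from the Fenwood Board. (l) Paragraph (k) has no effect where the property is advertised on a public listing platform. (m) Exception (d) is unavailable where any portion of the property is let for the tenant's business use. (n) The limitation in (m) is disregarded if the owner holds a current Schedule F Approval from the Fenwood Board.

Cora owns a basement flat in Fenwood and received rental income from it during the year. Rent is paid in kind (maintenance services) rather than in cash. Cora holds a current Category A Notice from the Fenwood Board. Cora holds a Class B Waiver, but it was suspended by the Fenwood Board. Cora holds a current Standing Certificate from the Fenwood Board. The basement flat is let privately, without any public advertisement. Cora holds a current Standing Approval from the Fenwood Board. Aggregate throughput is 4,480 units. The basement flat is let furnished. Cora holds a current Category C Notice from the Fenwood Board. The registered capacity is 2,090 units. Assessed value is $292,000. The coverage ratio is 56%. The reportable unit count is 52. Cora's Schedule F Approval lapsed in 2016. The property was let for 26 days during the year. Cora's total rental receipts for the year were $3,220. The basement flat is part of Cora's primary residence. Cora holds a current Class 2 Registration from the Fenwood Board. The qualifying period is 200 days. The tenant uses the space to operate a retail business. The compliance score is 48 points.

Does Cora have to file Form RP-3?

No — exception (c) applies; Cora is not required to file Form RP-3.

Exception (a)'s conditions are all satisfied: the coverage ratio is 56%, less than the 62% limit; the registered capacity is 2,090 units, under the 2,620 units limit; rent is paid in kind. Turning to paragraph (e): (e) is engaged — aggregate throughput is 4,480 units, meeting the 4,400 units threshold. (a) is therefore removed.
Exception (b) is satisfied on its face — the property is let furnished; the qualifying period is 200 days, below the 230 days limit; a current Category C Notice is held. Turning to paragraph (f): (f) is triggered — the reportable unit count is 52, less than the 62 limit. So (b) is unavailable.
All of (c)'s requirements are met (total rental receipts for the year are $3,220, less than the $3,540 limit; assessed value is $292,000, under the $322,500 limit; the number of days the property was let is 26 days, less than the 30 days limit). Considering the limiting provisions: (g) would limit (c) — a current Standing Approval is held — but (h) sets (g) aside: (h) operates against (g): a current Class 2 Registration is held. (i) applies (a current Standing Certificate is held), but is overridden by (j): (j) is triggered — a current Category A Notice is held. (k), which would lift (j), is not triggered — the Class B Waiver is not current. So (c) applies.
Exception (d): the compliance score is 48 points, meeting the 42 points threshold; the basement flat is part of the primary residence — every condition holds. However, paragraphs (m)–(n) must be considered: (m) operates against (d): the space is let for business use. (n), which would lift (m), is inapplicable — no current Schedule F Approval is held. Exception (d) does not apply.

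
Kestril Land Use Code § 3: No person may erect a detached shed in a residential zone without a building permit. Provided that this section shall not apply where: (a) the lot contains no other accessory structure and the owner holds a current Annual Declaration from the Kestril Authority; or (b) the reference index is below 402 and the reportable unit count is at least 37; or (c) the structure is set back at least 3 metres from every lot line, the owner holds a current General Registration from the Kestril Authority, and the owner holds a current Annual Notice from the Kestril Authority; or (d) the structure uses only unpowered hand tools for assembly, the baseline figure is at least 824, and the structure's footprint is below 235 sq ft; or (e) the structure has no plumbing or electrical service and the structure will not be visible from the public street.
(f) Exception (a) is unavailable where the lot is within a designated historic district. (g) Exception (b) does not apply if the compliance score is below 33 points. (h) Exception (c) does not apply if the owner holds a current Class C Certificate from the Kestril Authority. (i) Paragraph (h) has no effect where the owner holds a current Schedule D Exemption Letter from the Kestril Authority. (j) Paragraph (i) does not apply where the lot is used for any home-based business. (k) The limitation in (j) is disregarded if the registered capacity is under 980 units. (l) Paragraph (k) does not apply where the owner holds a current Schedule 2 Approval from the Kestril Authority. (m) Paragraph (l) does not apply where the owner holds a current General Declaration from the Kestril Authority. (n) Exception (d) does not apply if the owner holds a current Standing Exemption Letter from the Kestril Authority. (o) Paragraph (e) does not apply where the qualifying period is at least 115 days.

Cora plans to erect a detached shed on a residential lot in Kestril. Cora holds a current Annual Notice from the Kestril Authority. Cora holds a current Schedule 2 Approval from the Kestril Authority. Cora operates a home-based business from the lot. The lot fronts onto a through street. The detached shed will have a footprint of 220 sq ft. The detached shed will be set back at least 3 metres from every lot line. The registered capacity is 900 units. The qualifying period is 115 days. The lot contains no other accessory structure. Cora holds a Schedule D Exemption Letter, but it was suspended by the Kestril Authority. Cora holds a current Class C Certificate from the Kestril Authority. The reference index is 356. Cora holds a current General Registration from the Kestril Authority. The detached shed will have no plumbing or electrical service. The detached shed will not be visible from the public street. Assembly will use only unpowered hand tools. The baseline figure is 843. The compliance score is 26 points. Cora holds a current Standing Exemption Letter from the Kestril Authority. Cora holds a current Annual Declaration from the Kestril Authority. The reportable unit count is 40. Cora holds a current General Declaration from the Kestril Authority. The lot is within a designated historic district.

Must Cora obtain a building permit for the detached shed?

Yes — Cora must obtain a building permit.

Exception (a): the lot has no other accessory structure; a current Annual Declaration is held — every condition holds. Turning to paragraph (f): (f) is engaged — the lot is in a historic district. So (a) is unavailable.
Exception (b) is satisfied on its face — the reference index is 356, below the 402 limit; the reportable unit count is 40, meeting the 37 threshold. However, paragraph (g) must be considered: (g) operates against (b): the compliance score is 26 points, below the 33 points limit. (b) is therefore removed.
All of (c)'s requirements are met (the setback is at least 3 m on every side; a current General Registration is held; a current Annual Notice is held). Turning to paragraphs (h)–(m): (h) operates against (c): a current Class C Certificate is held. (i) is inapplicable (no current Schedule D Exemption Letter is held), so (h) stands. So (c) is unavailable.
Exception (d): assembly uses only hand tools; the baseline figure is 843, meeting the 824 threshold; the structure's footprint is 220 sq ft, below the 235 sq ft limit — every condition holds. But: (n) operates against (d): a current Standing Exemption Letter is held. (d) is therefore removed.
All of (e)'s requirements are met (there is no plumbing or electrical service; the structure will not be visible from the street). But applying paragraph (o): (o) is engaged — the qualifying period is 115 days, meeting the 115 days threshold. Exception (e) does not apply.
Every exception is unavailable, so the rule governs.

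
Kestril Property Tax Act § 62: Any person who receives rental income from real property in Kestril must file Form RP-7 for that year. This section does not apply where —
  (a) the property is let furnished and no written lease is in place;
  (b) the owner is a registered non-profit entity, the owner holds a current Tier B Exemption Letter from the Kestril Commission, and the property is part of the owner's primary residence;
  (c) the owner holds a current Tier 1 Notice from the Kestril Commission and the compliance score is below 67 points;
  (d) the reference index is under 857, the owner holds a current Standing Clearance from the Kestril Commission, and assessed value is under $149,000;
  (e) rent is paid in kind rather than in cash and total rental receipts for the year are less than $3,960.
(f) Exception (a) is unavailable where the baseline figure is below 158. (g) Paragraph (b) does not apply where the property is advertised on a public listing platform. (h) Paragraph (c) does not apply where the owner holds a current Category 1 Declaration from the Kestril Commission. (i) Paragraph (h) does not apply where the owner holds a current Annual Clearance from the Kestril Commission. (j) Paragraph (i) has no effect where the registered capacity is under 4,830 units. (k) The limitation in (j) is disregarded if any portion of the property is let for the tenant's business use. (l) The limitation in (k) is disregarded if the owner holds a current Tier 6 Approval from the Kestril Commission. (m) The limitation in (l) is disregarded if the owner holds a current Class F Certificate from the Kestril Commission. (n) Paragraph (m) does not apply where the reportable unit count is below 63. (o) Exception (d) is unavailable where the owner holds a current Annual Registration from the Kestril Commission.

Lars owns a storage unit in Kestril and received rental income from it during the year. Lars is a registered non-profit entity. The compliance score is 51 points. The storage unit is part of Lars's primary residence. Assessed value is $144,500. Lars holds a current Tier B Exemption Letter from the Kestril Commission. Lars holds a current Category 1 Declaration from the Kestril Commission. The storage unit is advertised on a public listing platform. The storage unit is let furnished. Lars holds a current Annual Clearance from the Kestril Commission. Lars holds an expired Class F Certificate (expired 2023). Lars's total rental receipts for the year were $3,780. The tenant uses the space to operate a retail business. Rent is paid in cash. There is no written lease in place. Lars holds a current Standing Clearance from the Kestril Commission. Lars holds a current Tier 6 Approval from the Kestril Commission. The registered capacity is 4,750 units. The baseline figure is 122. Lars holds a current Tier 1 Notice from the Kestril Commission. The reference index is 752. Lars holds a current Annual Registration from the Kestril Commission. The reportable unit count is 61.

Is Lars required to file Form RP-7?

Yes — Lars must file Form RP-7.

All of (a)'s requirements are met (the property is let furnished; there is no written lease). But applying paragraph (f): (f) operates — the baseline figure is 122, below the 158 limit. (a) is therefore removed.
All of (b)'s requirements are met (Lars is a registered non-profit; a current Tier B Exemption Letter is held; the storage unit is part of the primary residence). But: (g) operates against (b): the property is publicly advertised. (b) is therefore removed.
Exception (c)'s conditions are all satisfied: a current Tier 1 Notice is held; the compliance score is 51 points, below the 67 points limit. But applying paragraphs (h)–(n): (h) operates — a current Category 1 Declaration is held. (i) operates (a current Annual Clearance is held), but is itself disapplied by (j): (j) operates against (i): the registered capacity is 4,750 units, under the 4,830 units limit. (k) operates (the space is let for business use), but is set aside by (l): (l) operates against (k): a current Tier 6 Approval is held. (m), which would lift (l), is inapplicable — no current Class F Certificate is held. So (c) is unavailable.
Exception (d) is satisfied on its face — the reference index is 752, under the 857 limit; a current Standing Clearance is held; assessed value is $144,500, under the $149,000 limit. Turning to paragraph (o): (o) operates against (d): a current Annual Registration is held. So (d) is unavailable.
Exception (e) requires that rent is paid in kind rather than in cash; but rent is paid in cash, so (e) is unavailable.
No exception is made out. Lars falls within the general rule.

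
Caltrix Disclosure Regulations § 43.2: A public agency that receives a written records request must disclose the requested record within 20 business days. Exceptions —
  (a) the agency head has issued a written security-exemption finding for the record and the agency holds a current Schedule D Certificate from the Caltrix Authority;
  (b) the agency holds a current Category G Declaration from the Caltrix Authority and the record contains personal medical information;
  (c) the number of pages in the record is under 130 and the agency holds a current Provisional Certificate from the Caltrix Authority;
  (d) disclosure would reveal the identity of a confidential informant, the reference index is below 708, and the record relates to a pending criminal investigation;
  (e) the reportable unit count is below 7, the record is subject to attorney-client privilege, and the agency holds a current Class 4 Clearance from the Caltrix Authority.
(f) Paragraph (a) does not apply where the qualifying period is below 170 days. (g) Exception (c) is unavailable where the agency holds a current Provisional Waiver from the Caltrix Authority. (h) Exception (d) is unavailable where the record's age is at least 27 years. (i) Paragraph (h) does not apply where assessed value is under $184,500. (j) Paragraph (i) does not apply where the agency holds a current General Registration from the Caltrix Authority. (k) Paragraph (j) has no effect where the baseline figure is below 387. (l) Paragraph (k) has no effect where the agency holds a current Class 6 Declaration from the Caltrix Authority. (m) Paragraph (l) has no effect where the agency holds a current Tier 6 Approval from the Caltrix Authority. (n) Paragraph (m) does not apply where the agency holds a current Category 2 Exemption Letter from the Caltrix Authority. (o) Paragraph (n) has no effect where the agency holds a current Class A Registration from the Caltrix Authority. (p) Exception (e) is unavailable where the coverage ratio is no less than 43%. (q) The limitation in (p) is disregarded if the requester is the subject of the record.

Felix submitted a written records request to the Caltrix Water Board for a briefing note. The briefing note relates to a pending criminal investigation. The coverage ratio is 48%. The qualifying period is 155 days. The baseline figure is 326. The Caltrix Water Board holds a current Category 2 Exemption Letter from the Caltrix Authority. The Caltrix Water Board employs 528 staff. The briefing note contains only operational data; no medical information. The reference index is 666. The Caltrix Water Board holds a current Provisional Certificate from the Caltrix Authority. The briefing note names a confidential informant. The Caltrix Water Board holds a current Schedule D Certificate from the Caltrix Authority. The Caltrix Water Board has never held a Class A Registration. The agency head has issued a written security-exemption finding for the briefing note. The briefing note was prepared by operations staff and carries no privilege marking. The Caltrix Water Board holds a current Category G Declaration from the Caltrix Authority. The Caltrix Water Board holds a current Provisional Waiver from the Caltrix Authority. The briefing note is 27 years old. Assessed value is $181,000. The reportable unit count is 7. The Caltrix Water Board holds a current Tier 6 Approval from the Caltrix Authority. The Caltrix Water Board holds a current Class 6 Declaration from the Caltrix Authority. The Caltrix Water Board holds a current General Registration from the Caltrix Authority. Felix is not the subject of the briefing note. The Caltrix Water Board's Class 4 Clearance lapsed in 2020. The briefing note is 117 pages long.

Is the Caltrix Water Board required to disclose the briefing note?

Exception (a): a written security-exemption finding has been issued; a current Schedule D Certificate is held — every condition holds. But: (f) is engaged — the qualifying period is 155 days, below the 170 days limit. So (a) is unavailable.
Exception (b) does not apply: the briefing note contains only operational data.
Exception (c)'s conditions are all satisfied: the number of pages in the record is 117, under the 130 limit; a current Provisional Certificate is held. But: (g) is engaged — a current Provisional Waiver is held. Exception (c) does not apply.
Exception (d)'s conditions are all satisfied: the briefing note names a confidential informant; the reference index is 666, below the 708 limit; the briefing note relates to a pending investigation. However, paragraphs (h)–(o) must be considered: (h) is engaged — the record's age is 27 years, meeting the 27 years threshold. (i) operates (assessed value is $181,000, under the $184,500 limit), but is set aside by (j): (j) is engaged — a current General Registration is held. (k) applies (the baseline figure is 326, below the 387 limit), but is set aside by (l): (l) operates against (k): a current Class 6 Declaration is held. (m) is triggered (a current Tier 6 Approval is held), but is overridden by (n): (n) is triggered — a current Category 2 Exemption Letter is held. (o), which would lift (n), does not operate here — the Class A Registration is not current. Exception (d) does not apply.
Exception (e) does not apply: the reportable unit count is 7, not below 7.
No exception is made out. the Caltrix Water Board falls within the general rule.

Yes — the Caltrix Water Board must disclose the briefing note.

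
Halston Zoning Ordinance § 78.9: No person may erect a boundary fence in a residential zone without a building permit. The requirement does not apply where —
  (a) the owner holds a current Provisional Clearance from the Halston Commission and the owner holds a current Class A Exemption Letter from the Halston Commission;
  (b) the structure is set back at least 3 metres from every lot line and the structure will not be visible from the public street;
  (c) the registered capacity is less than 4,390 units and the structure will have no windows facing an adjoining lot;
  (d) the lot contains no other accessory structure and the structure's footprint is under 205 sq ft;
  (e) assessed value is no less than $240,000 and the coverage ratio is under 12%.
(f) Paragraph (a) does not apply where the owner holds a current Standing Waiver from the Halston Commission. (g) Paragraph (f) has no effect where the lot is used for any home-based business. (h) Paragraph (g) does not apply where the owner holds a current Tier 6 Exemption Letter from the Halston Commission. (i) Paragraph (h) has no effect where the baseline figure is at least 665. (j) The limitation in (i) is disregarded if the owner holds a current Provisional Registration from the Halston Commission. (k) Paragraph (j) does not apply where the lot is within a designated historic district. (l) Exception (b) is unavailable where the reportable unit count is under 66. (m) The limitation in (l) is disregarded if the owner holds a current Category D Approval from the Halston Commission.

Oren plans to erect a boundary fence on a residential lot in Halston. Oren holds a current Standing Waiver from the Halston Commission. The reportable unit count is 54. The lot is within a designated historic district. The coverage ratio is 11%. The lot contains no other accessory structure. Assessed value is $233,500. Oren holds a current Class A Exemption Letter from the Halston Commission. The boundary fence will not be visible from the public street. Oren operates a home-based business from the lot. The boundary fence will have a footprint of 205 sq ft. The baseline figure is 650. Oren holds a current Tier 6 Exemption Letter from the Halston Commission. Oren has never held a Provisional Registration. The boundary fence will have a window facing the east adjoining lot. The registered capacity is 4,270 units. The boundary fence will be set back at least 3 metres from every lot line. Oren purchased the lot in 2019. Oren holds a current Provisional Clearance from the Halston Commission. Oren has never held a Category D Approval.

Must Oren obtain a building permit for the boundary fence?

Exception (a): a current Provisional Clearance is held; a current Class A Exemption Letter is held — every condition holds. But: (f) is triggered — a current Standing Waiver is held. (g) would limit (f) — a home-based business operates on the lot — but (h) sets (g) aside: (h) operates against (g): a current Tier 6 Exemption Letter is held. (i) does not operate here (the baseline figure is 650, short of 665), so (h) stands. So (a) is unavailable.
Exception (b) is satisfied on its face — the setback is at least 3 m on every side; the structure will not be visible from the street. But: (l) applies — the reportable unit count is 54, under the 66 limit. (m), which would lift (l), is inapplicable — there is no Category D Approval in force. Exception (b) does not apply.
Exception (c) fails — a window faces an adjoining lot.
Exception (d) fails — the structure's footprint is 205 sq ft, not under 205 sq ft.
Exception (e) requires that assessed value is no less than $240,000; but assessed value is $233,500, short of $240,000, so (e) is unavailable.
No exception displaces § 78.9.

Yes — Oren must obtain a building permit.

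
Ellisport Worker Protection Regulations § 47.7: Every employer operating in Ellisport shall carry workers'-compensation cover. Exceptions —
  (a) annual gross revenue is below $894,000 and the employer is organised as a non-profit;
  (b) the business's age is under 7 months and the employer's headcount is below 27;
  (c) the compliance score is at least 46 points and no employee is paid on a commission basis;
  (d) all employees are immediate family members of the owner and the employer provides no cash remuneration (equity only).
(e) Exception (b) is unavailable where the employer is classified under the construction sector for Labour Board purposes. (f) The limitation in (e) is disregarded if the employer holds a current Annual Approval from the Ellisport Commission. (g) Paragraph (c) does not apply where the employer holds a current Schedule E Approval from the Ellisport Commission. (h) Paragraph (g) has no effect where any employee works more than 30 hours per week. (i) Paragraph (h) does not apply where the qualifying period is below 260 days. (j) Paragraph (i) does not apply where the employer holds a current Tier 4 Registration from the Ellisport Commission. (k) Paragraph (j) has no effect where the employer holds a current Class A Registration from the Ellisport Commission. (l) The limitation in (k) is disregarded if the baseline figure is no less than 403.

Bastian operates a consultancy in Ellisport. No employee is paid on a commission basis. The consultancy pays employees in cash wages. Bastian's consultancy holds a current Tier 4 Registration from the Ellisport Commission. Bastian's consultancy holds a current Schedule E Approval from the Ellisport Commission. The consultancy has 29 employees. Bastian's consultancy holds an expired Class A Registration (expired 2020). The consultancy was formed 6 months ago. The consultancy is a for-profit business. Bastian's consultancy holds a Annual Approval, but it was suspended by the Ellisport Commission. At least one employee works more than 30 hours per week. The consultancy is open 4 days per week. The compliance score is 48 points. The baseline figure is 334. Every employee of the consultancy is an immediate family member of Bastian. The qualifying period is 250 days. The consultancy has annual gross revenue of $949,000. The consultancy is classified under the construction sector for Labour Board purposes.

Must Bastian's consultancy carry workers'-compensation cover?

Exception (a) fails — annual gross revenue is $949,000, not below $894,000.
Exception (b) does not apply: the employer's headcount is 29, not below 27.
Exception (c): the compliance score is 48 points, meeting the 46 points threshold; no employee is paid on commission — every condition holds. Applying paragraphs (g)–(l): (g) is engaged (a current Schedule E Approval is held), but is overridden by (h): (h) operates against (g): at least one employee exceeds 30 hours/week. (i) would limit (h) — the qualifying period is 250 days, below the 260 days limit — but (j) sets (i) aside: (j) operates against (i): a current Tier 4 Registration is held. (k), which would lift (j), is inapplicable — there is no Class A Registration in force. Exception (c) stands.
Exception (d) fails — employees are paid cash wages.

No — exception (c) applies; Bastian's consultancy is not required to carry workers'-compensation cover.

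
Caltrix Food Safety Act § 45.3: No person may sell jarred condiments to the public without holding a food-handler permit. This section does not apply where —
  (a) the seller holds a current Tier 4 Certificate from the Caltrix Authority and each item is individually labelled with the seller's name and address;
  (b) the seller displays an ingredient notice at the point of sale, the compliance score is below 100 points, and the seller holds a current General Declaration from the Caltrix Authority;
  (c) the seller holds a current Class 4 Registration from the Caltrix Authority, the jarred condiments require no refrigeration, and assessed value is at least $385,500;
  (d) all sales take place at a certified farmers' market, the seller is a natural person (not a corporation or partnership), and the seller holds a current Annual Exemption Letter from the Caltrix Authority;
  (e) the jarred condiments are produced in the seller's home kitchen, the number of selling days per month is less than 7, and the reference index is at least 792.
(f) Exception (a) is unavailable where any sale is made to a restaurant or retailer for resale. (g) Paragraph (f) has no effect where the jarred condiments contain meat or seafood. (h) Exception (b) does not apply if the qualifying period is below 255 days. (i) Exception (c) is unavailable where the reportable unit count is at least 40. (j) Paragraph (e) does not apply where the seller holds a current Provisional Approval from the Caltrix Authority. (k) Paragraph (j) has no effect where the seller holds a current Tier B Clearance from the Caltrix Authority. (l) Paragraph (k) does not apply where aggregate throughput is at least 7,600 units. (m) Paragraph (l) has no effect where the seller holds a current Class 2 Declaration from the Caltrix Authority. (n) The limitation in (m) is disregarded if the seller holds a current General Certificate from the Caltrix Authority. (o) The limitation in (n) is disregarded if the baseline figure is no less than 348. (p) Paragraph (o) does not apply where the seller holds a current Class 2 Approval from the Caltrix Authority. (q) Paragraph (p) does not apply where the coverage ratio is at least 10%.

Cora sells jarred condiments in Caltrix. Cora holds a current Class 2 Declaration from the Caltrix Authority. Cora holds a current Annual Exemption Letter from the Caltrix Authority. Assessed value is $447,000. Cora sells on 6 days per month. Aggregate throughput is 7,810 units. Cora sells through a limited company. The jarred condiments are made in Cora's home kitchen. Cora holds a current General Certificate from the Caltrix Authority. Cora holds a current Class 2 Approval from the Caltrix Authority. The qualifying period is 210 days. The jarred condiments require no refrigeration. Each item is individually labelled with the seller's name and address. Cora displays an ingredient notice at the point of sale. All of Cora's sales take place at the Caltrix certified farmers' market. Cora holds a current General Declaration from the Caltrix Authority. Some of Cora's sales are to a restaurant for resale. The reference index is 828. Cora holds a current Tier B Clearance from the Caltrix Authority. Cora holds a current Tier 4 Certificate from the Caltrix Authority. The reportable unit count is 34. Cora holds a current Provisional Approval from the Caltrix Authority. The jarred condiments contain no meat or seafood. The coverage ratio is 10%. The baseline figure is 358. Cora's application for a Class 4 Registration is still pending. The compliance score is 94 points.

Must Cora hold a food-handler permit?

No — exception (e) applies; Cora is not required to hold a food-handler permit.

Exception (a): a current Tier 4 Certificate is held; items are individually labelled — every condition holds. But: (f) operates against (a): some sales are to a restaurant for resale. (g), which would lift (f), is not engaged — the jarred condiments contain no meat or seafood. So (a) is unavailable.
Exception (b)'s conditions are all satisfied: an ingredient notice is displayed; the compliance score is 94 points, below the 100 points limit; a current General Declaration is held. But applying paragraph (h): (h) applies — the qualifying period is 210 days, below the 255 days limit. (b) is therefore removed.
Exception (c) requires that the seller holds a current Class 4 Registration from the Caltrix Authority; but no current Class 4 Registration is held, so (c) is unavailable.
Exception (d) fails — the seller operates through a limited company.
All of (e)'s requirements are met (the jarred condiments are home-kitchen produced; the number of selling days per month is 6, less than the 7 limit; the reference index is 828, meeting the 792 threshold). Under paragraphs (j)–(q): (j) would limit (e) — a current Provisional Approval is held — but (k) sets (j) aside: (k) is engaged — a current Tier B Clearance is held. (l) operates (aggregate throughput is 7,810 units, meeting the 7,600 units threshold), but is set aside by (m): (m) operates against (l): a current Class 2 Declaration is held. (n) would limit (m) — a current General Certificate is held — but (o) sets (n) aside: (o) operates against (n): the baseline figure is 358, meeting the 348 threshold. (p) applies (a current Class 2 Approval is held), but is itself disapplied by (q): (q) applies — the coverage ratio is 10%, meeting the 10% threshold. (e) remains available.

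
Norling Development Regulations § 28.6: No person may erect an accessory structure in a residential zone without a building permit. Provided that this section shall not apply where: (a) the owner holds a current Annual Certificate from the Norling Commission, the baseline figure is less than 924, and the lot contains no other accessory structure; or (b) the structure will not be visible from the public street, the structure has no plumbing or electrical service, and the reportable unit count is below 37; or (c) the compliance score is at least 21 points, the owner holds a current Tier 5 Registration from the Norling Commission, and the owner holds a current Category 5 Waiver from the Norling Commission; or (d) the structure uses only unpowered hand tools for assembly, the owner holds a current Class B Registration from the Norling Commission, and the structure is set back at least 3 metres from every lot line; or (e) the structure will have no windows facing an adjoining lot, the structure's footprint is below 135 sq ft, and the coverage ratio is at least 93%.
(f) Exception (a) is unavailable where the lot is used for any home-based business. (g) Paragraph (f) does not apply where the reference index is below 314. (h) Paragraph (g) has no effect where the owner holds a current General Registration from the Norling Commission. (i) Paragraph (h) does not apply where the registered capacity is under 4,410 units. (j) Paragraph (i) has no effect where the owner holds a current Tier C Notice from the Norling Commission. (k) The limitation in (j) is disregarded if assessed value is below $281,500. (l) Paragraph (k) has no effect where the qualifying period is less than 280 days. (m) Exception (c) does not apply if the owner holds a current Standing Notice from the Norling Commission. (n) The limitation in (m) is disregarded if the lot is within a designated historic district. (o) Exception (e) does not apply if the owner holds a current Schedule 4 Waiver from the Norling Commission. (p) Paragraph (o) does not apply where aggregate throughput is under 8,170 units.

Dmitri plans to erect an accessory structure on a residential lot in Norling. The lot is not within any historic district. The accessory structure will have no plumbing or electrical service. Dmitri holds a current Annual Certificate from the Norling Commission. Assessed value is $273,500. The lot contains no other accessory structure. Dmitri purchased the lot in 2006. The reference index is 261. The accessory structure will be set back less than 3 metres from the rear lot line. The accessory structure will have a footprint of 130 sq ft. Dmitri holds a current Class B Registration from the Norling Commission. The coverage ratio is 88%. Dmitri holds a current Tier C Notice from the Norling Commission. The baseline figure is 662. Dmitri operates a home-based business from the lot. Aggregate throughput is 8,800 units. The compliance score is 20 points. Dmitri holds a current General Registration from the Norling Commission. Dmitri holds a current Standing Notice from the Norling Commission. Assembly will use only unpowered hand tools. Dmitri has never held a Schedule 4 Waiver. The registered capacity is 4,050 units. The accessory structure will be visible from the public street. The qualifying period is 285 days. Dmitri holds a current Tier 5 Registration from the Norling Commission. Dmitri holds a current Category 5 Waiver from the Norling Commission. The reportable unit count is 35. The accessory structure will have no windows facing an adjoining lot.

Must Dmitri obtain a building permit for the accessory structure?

Exception (a)'s conditions are all satisfied: a current Annual Certificate is held; the baseline figure is 662, less than the 924 limit; the lot has no other accessory structure. Applying paragraphs (f)–(l): (f) is engaged (a home-based business operates on the lot), but is itself disapplied by (g): (g) is triggered — the reference index is 261, below the 314 limit. (h) operates (a current General Registration is held), but is displaced by (i): (i) is engaged — the registered capacity is 4,050 units, under the 4,410 units limit. (j) would limit (i) — a current Tier C Notice is held — but (k) sets (j) aside: (k) is engaged — assessed value is $273,500, below the $281,500 limit. (l) is not triggered (the qualifying period is 285 days, not less than 280 days), so (k) stands. Exception (a) stands.
Exception (b) does not apply: the structure will be visible from the street.
Exception (c) requires that the compliance score is at least 21 points; but the compliance score is 20 points, short of 21 points, so (c) is unavailable.
Exception (d) fails — the rear setback is under 3 m.
Exception (e) requires that the coverage ratio is at least 93%; but the coverage ratio is 88%, short of 93%, so (e) is unavailable.

No — exception (a) applies; Dmitri does not need a building permit.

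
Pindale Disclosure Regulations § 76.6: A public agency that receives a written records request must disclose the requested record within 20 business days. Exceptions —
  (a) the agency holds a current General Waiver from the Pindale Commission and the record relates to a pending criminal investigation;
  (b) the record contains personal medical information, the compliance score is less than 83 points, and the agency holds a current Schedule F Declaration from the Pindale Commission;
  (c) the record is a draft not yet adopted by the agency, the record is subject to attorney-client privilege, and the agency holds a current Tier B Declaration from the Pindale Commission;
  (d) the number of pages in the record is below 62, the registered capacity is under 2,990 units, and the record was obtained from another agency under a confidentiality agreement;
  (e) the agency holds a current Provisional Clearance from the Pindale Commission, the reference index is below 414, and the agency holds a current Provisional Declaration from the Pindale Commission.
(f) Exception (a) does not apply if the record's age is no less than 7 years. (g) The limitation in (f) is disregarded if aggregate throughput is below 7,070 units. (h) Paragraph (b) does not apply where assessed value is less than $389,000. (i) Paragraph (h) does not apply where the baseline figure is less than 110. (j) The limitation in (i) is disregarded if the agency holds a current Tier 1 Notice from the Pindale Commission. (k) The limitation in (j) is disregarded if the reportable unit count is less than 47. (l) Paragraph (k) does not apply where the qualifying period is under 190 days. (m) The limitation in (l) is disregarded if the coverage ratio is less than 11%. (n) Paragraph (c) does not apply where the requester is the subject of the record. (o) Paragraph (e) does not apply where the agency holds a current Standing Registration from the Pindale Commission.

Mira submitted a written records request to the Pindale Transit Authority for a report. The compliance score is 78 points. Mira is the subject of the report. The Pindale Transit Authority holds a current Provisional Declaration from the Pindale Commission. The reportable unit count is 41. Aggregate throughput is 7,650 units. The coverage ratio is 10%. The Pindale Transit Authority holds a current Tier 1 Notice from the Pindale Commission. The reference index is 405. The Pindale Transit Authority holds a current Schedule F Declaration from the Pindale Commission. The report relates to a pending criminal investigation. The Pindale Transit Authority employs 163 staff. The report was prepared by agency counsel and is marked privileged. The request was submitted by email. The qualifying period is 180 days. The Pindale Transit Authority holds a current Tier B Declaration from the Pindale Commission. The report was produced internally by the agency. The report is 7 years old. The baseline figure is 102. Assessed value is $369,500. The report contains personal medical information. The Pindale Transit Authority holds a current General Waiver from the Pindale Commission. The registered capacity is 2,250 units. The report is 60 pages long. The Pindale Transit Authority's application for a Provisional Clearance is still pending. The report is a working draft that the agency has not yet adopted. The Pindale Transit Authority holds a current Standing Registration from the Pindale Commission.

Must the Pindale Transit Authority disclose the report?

No — exception (b) applies; the Pindale Transit Authority is not required to disclose the report.

Exception (a): a current General Waiver is held; the report relates to a pending investigation — every condition holds. But applying paragraphs (f)–(g): (f) is triggered — the record's age is 7 years, meeting the 7 years threshold. (g), which would lift (f), is not engaged — aggregate throughput is 7,650 units, not below 7,070 units. Exception (a) does not apply.
Exception (b) is satisfied on its face — the report contains personal medical information; the compliance score is 78 points, less than the 83 points limit; a current Schedule F Declaration is held. Considering the limiting provisions: (h) would limit (b) — assessed value is $369,500, less than the $389,000 limit — but (i) sets (h) aside: (i) operates against (h): the baseline figure is 102, less than the 110 limit. (j) would limit (i) — a current Tier 1 Notice is held — but (k) sets (j) aside: (k) operates against (j): the reportable unit count is 41, less than the 47 limit. (l) would limit (k) — the qualifying period is 180 days, under the 190 days limit — but (m) sets (l) aside: (m) operates against (l): the coverage ratio is 10%, less than the 11% limit. So (b) applies.
Exception (c): the report is an unadopted draft; the report is privileged; a current Tier B Declaration is held — every condition holds. However, paragraph (n) must be considered: (n) operates — Mira is the subject of the report. Exception (c) does not apply.
Exception (d) fails — the report was produced internally.
Exception (e) requires that the agency holds a current Provisional Clearance from the Pindale Commission; but no current Provisional Clearance is held, so (e) is unavailable.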